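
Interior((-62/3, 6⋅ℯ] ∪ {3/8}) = (-62/3, 6⋅ℯ)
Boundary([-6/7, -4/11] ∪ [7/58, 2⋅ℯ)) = {-6/7, -4/11, 7/58, 2⋅ℯ}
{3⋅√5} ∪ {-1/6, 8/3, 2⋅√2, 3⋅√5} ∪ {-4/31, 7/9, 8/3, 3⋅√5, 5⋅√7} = {-1/6, -4/31, 7/9, 8/3, 2⋅√2, 3⋅√5, 5⋅√7}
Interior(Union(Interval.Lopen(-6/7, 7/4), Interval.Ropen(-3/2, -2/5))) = Interval.open(-3/2, 7/4)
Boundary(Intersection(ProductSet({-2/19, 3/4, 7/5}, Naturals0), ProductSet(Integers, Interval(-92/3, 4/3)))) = EmptySet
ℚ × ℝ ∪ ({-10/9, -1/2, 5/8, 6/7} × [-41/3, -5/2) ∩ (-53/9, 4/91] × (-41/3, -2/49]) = ℚ × ℝ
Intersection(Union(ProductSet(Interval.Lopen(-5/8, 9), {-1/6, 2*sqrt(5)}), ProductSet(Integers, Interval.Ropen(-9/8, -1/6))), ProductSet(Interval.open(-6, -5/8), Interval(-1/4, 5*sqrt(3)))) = ProductSet(Range(-5, 0, 1), Interval.Ropen(-1/4, -1/6))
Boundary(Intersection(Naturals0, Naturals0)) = Naturals0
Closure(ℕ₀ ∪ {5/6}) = ℕ₀ ∪ {5/6}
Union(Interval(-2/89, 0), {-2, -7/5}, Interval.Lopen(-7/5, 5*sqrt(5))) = Union({-2}, Interval(-7/5, 5*sqrt(5)))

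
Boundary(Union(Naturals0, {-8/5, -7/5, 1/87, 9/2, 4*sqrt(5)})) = Union({-8/5, -7/5, 1/87, 9/2, 4*sqrt(5)}, Naturals0)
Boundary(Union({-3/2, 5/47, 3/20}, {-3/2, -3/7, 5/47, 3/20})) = {-3/2, -3/7, 5/47, 3/20}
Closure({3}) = {3}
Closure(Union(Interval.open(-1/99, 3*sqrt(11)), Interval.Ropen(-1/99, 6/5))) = Interval(-1/99, 3*sqrt(11))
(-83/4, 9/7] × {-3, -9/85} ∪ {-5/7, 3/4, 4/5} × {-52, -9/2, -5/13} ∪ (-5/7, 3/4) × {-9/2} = ((-5/7, 3/4) × {-9/2}) ∪ ({-5/7, 3/4, 4/5} × {-52, -9/2, -5/13}) ∪ ((-83/4, 9/7] × {-3, -9/85})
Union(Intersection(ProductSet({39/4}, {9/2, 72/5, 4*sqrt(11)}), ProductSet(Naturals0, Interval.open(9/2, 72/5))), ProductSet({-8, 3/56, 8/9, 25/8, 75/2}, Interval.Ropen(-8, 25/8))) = ProductSet({-8, 3/56, 8/9, 25/8, 75/2}, Interval.Ropen(-8, 25/8))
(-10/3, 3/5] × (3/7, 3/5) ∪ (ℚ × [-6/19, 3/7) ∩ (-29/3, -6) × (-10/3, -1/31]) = ((-10/3, 3/5] × (3/7, 3/5)) ∪ ((ℚ ∩ (-29/3, -6)) × [-6/19, -1/31])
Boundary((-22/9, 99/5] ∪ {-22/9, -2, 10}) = {-22/9, 99/5}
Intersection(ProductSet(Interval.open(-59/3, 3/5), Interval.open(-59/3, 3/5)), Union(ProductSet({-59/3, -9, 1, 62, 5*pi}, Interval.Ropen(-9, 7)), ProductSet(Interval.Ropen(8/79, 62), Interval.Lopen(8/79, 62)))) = Union(ProductSet({-9}, Interval.Ropen(-9, 3/5)), ProductSet(Interval.Ropen(8/79, 3/5), Interval.open(8/79, 3/5)))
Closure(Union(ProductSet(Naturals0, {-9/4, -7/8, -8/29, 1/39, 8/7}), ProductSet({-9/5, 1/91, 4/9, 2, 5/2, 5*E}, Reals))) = Union(ProductSet({-9/5, 1/91, 4/9, 2, 5/2, 5*E}, Reals), ProductSet(Naturals0, {-9/4, -7/8, -8/29, 1/39, 8/7}))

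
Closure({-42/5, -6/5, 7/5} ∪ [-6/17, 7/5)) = {-42/5, -6/5} ∪ [-6/17, 7/5]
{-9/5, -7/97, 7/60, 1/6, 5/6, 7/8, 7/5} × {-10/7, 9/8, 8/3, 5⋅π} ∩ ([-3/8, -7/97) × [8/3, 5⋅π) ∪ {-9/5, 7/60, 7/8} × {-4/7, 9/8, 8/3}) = {-9/5, 7/60, 7/8} × {9/8, 8/3}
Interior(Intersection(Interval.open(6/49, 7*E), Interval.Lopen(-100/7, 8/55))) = Interval.open(6/49, 8/55)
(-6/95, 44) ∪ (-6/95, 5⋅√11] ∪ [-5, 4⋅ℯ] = [-5, 44)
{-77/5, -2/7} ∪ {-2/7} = {-77/5, -2/7}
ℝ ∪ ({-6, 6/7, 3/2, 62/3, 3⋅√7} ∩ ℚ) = ℝ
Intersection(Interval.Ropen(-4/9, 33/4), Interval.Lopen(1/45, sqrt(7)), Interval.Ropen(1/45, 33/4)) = Interval.Lopen(1/45, sqrt(7))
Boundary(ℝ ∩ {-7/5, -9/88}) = {-7/5, -9/88}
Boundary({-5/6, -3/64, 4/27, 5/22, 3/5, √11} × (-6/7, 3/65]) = {-5/6, -3/64, 4/27, 5/22, 3/5, √11} × [-6/7, 3/65]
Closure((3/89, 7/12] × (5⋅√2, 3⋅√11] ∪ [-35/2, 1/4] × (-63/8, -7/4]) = ([-35/2, 1/4] × [-63/8, -7/4]) ∪ ({3/89, 7/12} × [5⋅√2, 3⋅√11]) ∪ ([3/89, 7/12] × {3⋅√11, 5⋅√2}) ∪ ((3/89, 7/12] × (5⋅√2, 3⋅√11])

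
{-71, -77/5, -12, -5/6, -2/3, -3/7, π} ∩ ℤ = {-71, -12}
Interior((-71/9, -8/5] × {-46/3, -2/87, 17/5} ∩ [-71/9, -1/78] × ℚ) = ∅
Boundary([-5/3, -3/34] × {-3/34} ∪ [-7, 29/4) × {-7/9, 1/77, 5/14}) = ([-5/3, -3/34] × {-3/34}) ∪ ([-7, 29/4] × {-7/9, 1/77, 5/14})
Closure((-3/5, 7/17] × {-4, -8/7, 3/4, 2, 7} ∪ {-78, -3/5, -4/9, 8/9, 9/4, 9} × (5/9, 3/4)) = ([-3/5, 7/17] × {-4, -8/7, 3/4, 2, 7}) ∪ ({-78, -3/5, -4/9, 8/9, 9/4, 9} × [5/9, 3/4])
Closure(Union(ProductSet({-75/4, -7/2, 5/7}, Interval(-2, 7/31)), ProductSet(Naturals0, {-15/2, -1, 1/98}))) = Union(ProductSet({-75/4, -7/2, 5/7}, Interval(-2, 7/31)), ProductSet(Naturals0, {-15/2, -1, 1/98}))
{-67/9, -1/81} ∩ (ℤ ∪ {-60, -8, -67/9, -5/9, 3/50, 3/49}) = {-67/9}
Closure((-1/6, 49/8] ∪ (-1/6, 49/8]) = [-1/6, 49/8]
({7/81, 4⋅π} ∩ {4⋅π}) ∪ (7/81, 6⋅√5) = (7/81, 6⋅√5)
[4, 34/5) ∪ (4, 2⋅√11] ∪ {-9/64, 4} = {-9/64} ∪ [4, 34/5)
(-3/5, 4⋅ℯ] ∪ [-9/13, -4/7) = [-9/13, 4⋅ℯ]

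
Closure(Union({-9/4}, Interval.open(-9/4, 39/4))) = Interval(-9/4, 39/4)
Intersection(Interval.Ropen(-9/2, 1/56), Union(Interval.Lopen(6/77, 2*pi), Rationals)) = Intersection(Interval.Ropen(-9/2, 1/56), Rationals)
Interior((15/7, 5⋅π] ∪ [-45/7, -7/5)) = (-45/7, -7/5) ∪ (15/7, 5⋅π)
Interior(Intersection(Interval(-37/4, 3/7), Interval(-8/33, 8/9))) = Interval.open(-8/33, 3/7)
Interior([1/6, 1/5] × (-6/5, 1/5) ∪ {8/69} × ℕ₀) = (1/6, 1/5) × (-6/5, 1/5)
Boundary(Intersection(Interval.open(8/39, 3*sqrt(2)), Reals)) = {8/39, 3*sqrt(2)}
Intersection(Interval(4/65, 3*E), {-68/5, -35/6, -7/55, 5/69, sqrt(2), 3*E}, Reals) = {5/69, sqrt(2), 3*E}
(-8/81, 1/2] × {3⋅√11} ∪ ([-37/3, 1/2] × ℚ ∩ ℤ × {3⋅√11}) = (-8/81, 1/2] × {3⋅√11}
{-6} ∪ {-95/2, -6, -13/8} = {-95/2, -6, -13/8}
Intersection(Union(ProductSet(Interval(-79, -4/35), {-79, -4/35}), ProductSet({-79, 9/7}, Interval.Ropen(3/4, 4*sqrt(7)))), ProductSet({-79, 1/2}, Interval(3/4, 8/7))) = ProductSet({-79}, Interval(3/4, 8/7))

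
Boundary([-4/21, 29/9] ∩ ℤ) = {0, 1, 2, 3}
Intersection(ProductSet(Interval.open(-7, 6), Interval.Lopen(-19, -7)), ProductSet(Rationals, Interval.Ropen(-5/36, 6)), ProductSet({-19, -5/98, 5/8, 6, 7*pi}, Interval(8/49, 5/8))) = EmptySet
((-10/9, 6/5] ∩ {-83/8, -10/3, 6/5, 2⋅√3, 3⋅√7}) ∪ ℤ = ℤ ∪ {6/5}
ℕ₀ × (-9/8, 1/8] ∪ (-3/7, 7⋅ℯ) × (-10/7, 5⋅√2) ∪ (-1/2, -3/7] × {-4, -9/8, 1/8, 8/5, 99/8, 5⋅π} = (ℕ₀ × (-9/8, 1/8]) ∪ ((-1/2, -3/7] × {-4, -9/8, 1/8, 8/5, 99/8, 5⋅π}) ∪ ((-3/7, 7⋅ℯ) × (-10/7, 5⋅√2))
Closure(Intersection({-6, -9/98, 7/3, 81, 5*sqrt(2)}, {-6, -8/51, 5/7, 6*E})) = {-6}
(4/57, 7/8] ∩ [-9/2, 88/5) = (4/57, 7/8]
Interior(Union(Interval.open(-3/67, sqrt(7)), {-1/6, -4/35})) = Interval.open(-3/67, sqrt(7))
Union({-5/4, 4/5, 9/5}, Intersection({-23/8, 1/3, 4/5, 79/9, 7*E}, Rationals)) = {-23/8, -5/4, 1/3, 4/5, 9/5, 79/9}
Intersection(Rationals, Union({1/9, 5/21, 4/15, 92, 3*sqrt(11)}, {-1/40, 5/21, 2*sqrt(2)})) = {-1/40, 1/9, 5/21, 4/15, 92}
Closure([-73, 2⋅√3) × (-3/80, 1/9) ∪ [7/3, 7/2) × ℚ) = ([7/3, 7/2) × ℚ) ∪ ([2⋅√3, 7/2] × ℝ) ∪ ({-73, 2⋅√3} × [-3/80, 1/9]) ∪ ([-73, 2⋅√3] × {-3/80, 1/9}) ∪ ([-73, 2⋅√3) × (-3/80, 1/9)) ∪ ([7/3, 7/2] × ((-∞, -3/80] ∪ [1/9, ∞)))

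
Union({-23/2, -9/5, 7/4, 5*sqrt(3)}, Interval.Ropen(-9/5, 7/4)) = Union({-23/2, 5*sqrt(3)}, Interval(-9/5, 7/4))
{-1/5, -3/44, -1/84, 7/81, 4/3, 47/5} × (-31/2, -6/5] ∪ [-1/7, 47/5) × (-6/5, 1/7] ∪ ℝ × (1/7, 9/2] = (ℝ × (1/7, 9/2]) ∪ ([-1/7, 47/5) × (-6/5, 1/7]) ∪ ({-1/5, -3/44, -1/84, 7/81, 4/3, 47/5} × (-31/2, -6/5])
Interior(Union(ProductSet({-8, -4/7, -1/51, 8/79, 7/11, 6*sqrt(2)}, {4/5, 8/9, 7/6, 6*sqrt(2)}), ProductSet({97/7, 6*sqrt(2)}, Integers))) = EmptySet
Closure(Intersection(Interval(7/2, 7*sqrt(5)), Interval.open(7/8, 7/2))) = EmptySet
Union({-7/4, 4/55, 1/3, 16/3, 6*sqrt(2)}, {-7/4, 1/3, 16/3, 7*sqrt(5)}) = {-7/4, 4/55, 1/3, 16/3, 6*sqrt(2), 7*sqrt(5)}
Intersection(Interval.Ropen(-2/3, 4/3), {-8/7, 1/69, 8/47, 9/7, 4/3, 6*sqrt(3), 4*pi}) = {1/69, 8/47, 9/7}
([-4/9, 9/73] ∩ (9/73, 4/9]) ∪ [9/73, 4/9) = [9/73, 4/9)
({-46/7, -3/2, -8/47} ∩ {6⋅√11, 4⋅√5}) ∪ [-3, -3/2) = [-3, -3/2)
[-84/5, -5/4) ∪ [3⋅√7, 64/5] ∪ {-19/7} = [-84/5, -5/4) ∪ [3⋅√7, 64/5]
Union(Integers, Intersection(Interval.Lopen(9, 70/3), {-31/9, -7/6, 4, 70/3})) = Union({70/3}, Integers)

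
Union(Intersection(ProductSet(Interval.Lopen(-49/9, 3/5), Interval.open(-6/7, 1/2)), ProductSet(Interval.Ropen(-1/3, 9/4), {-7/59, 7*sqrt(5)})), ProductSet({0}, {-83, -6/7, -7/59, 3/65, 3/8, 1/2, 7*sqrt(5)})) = Union(ProductSet({0}, {-83, -6/7, -7/59, 3/65, 3/8, 1/2, 7*sqrt(5)}), ProductSet(Interval(-1/3, 3/5), {-7/59}))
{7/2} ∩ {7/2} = {7/2}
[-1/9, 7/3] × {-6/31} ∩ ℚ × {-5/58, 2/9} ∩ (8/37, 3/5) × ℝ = ∅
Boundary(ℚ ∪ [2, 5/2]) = (-∞, 2] ∪ [5/2, ∞)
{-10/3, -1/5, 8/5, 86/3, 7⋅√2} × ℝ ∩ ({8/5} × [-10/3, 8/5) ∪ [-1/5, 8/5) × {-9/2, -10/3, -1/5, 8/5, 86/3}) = ({8/5} × [-10/3, 8/5)) ∪ ({-1/5} × {-9/2, -10/3, -1/5, 8/5, 86/3})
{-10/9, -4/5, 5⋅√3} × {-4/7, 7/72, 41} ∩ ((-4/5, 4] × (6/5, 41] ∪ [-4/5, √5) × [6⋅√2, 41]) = {-4/5} × {41}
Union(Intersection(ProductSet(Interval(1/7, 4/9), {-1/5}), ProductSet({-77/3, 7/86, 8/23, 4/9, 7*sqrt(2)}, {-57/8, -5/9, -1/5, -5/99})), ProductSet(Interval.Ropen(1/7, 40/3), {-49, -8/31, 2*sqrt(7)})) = Union(ProductSet({8/23, 4/9}, {-1/5}), ProductSet(Interval.Ropen(1/7, 40/3), {-49, -8/31, 2*sqrt(7)}))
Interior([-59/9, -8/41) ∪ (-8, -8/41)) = (-8, -8/41)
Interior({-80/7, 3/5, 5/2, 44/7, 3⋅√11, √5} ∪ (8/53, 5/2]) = (8/53, 5/2)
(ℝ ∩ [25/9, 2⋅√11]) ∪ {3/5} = {3/5} ∪ [25/9, 2⋅√11]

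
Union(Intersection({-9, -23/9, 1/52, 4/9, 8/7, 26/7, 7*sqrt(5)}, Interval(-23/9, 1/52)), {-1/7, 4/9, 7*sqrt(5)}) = {-23/9, -1/7, 1/52, 4/9, 7*sqrt(5)}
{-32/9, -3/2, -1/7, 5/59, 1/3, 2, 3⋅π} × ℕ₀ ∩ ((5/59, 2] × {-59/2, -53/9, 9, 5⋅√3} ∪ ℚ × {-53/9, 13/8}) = {1/3, 2} × {9}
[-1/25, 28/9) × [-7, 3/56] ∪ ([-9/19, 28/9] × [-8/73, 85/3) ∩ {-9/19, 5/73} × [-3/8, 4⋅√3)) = ([-1/25, 28/9) × [-7, 3/56]) ∪ ({-9/19, 5/73} × [-8/73, 4⋅√3))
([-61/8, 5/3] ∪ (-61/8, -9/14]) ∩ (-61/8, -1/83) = (-61/8, -1/83)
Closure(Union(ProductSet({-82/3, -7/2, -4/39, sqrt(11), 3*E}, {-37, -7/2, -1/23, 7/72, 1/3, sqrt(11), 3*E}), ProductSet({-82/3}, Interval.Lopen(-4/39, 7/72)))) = Union(ProductSet({-82/3}, Interval(-4/39, 7/72)), ProductSet({-82/3, -7/2, -4/39, sqrt(11), 3*E}, {-37, -7/2, -1/23, 7/72, 1/3, sqrt(11), 3*E}))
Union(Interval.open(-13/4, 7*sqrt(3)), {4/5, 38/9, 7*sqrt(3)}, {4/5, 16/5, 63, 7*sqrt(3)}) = Union({63}, Interval.Lopen(-13/4, 7*sqrt(3)))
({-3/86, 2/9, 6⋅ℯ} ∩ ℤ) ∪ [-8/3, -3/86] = [-8/3, -3/86]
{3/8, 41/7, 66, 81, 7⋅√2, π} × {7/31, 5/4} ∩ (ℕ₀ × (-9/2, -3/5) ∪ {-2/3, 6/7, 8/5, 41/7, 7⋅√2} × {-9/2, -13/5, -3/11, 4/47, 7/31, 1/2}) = {41/7, 7⋅√2} × {7/31}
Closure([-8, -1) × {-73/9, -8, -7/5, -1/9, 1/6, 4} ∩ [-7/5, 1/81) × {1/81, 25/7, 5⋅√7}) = ∅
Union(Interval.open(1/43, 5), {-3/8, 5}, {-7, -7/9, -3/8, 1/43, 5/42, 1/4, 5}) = Union({-7, -7/9, -3/8}, Interval(1/43, 5))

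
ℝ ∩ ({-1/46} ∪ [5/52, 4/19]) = {-1/46} ∪ [5/52, 4/19]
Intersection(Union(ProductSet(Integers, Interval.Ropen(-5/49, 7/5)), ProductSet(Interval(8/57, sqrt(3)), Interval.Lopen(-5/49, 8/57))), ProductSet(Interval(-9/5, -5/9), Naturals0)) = ProductSet(Range(-1, 0, 1), Range(0, 2, 1))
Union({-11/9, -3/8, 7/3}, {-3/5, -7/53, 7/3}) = {-11/9, -3/5, -3/8, -7/53, 7/3}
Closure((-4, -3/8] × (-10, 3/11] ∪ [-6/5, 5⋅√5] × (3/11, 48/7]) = ({-4, -3/8} × [-10, 3/11]) ∪ ([-4, -3/8] × {-10, 3/11}) ∪ ((-4, -3/8] × (-10, 3/11]) ∪ ([-6/5, 5⋅√5] × [3/11, 48/7])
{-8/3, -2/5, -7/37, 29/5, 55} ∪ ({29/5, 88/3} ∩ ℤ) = {-8/3, -2/5, -7/37, 29/5, 55}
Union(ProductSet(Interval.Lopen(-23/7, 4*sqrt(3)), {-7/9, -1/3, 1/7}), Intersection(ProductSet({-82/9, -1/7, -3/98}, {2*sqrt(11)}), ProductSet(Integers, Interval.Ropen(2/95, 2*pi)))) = ProductSet(Interval.Lopen(-23/7, 4*sqrt(3)), {-7/9, -1/3, 1/7})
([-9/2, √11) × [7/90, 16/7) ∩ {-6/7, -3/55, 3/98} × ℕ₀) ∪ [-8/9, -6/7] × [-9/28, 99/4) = ({-6/7, -3/55, 3/98} × {1, 2}) ∪ ([-8/9, -6/7] × [-9/28, 99/4))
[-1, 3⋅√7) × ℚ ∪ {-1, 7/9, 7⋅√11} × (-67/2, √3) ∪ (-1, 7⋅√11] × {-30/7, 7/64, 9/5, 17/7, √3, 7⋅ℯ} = ([-1, 3⋅√7) × ℚ) ∪ ({-1, 7/9, 7⋅√11} × (-67/2, √3)) ∪ ((-1, 7⋅√11] × {-30/7, 7/64, 9/5, 17/7, √3, 7⋅ℯ})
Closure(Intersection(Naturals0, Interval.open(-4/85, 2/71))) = Range(0, 1, 1)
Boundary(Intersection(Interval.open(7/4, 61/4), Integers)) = Range(2, 16, 1)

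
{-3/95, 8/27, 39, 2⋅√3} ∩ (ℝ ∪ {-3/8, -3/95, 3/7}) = {-3/95, 8/27, 39, 2⋅√3}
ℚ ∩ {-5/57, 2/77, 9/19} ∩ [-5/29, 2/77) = {-5/57}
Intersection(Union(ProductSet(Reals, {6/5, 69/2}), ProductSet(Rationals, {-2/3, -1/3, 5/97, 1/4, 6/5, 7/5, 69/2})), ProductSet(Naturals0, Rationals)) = ProductSet(Naturals0, {-2/3, -1/3, 5/97, 1/4, 6/5, 7/5, 69/2})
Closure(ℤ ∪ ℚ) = ℝ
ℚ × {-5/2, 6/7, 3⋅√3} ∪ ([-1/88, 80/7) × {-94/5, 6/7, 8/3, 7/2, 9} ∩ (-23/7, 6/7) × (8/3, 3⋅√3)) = ([-1/88, 6/7) × {7/2}) ∪ (ℚ × {-5/2, 6/7, 3⋅√3})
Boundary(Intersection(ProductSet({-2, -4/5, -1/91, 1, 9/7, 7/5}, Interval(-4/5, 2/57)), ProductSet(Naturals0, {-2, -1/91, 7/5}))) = ProductSet({1}, {-1/91})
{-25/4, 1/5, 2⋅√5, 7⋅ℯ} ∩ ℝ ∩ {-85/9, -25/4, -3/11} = {-25/4}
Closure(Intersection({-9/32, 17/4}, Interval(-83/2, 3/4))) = {-9/32}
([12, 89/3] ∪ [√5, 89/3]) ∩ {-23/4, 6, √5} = {6, √5}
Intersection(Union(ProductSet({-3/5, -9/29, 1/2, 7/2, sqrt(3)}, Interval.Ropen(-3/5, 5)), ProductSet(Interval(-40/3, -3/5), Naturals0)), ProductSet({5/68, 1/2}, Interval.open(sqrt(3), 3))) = ProductSet({1/2}, Interval.open(sqrt(3), 3))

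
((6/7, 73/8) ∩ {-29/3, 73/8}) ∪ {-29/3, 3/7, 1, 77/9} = {-29/3, 3/7, 1, 77/9}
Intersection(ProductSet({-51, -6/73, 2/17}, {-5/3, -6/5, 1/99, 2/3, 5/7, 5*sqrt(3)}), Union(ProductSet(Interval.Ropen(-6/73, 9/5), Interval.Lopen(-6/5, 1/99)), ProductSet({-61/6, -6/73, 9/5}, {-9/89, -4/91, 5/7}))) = Union(ProductSet({-6/73}, {5/7}), ProductSet({-6/73, 2/17}, {1/99}))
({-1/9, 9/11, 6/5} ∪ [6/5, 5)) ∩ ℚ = {-1/9, 9/11} ∪ (ℚ ∩ [6/5, 5))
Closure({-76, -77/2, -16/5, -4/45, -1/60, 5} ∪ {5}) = {-76, -77/2, -16/5, -4/45, -1/60, 5}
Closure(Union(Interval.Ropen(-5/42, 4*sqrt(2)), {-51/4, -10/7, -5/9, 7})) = Union({-51/4, -10/7, -5/9, 7}, Interval(-5/42, 4*sqrt(2)))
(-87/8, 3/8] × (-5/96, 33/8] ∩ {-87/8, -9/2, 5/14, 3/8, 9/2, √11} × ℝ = {-9/2, 5/14, 3/8} × (-5/96, 33/8]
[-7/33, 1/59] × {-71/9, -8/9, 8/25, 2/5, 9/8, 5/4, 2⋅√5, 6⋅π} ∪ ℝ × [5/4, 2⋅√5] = (ℝ × [5/4, 2⋅√5]) ∪ ([-7/33, 1/59] × {-71/9, -8/9, 8/25, 2/5, 9/8, 5/4, 2⋅√5, 6⋅π})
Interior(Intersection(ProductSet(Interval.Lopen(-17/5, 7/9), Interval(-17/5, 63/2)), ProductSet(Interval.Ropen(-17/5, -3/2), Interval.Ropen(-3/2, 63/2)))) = ProductSet(Interval.open(-17/5, -3/2), Interval.open(-3/2, 63/2))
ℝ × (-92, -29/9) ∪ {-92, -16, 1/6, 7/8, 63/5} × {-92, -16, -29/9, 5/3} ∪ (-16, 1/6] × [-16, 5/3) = (ℝ × (-92, -29/9)) ∪ ((-16, 1/6] × [-16, 5/3)) ∪ ({-92, -16, 1/6, 7/8, 63/5} × {-92, -16, -29/9, 5/3})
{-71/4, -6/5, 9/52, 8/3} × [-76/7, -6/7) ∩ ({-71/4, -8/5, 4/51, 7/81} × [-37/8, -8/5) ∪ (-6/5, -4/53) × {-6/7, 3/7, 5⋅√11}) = {-71/4} × [-37/8, -8/5)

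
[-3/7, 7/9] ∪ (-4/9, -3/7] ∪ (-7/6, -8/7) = (-7/6, -8/7) ∪ (-4/9, 7/9]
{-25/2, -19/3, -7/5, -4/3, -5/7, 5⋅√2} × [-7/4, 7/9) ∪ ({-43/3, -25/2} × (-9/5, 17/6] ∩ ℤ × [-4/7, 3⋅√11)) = {-25/2, -19/3, -7/5, -4/3, -5/7, 5⋅√2} × [-7/4, 7/9)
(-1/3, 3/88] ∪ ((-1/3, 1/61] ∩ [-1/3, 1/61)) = (-1/3, 3/88]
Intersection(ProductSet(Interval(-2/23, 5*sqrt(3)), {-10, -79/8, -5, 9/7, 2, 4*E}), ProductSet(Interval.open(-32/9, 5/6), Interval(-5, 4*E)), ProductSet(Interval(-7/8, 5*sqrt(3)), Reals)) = ProductSet(Interval.Ropen(-2/23, 5/6), {-5, 9/7, 2, 4*E})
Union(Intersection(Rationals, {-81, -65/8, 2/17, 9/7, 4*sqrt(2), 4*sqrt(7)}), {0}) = {-81, -65/8, 0, 2/17, 9/7}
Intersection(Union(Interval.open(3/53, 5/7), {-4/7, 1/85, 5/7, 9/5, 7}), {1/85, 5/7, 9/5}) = {1/85, 5/7, 9/5}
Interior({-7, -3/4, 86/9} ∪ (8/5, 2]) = (8/5, 2)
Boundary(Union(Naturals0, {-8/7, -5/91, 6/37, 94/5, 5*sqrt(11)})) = Union({-8/7, -5/91, 6/37, 94/5, 5*sqrt(11)}, Naturals0)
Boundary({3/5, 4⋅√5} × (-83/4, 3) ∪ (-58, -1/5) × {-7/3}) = ([-58, -1/5] × {-7/3}) ∪ ({3/5, 4⋅√5} × [-83/4, 3])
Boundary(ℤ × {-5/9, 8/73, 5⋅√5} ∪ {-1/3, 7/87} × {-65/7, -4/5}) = ({-1/3, 7/87} × {-65/7, -4/5}) ∪ (ℤ × {-5/9, 8/73, 5⋅√5})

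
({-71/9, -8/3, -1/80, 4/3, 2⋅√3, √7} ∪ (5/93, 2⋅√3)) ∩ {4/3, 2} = {4/3, 2}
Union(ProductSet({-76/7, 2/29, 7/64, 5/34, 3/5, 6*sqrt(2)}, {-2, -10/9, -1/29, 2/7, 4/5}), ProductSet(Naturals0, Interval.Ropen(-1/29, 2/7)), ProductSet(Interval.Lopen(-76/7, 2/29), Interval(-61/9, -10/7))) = Union(ProductSet({-76/7, 2/29, 7/64, 5/34, 3/5, 6*sqrt(2)}, {-2, -10/9, -1/29, 2/7, 4/5}), ProductSet(Interval.Lopen(-76/7, 2/29), Interval(-61/9, -10/7)), ProductSet(Naturals0, Interval.Ropen(-1/29, 2/7)))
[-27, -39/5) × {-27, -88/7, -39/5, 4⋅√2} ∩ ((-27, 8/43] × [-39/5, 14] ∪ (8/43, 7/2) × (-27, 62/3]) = (-27, -39/5) × {-39/5, 4⋅√2}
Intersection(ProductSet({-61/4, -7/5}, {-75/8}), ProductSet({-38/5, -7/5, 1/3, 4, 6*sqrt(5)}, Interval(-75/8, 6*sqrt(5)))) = ProductSet({-7/5}, {-75/8})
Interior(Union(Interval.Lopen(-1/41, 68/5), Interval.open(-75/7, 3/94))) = Interval.open(-75/7, 68/5)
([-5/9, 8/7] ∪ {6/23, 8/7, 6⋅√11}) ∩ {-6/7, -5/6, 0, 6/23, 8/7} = {0, 6/23, 8/7}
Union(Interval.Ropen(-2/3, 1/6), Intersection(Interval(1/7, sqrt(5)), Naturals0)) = Union(Interval.Ropen(-2/3, 1/6), Range(1, 3, 1))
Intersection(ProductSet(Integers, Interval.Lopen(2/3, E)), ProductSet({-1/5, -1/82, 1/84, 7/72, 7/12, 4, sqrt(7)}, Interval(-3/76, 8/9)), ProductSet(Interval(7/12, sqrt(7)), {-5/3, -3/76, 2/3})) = EmptySet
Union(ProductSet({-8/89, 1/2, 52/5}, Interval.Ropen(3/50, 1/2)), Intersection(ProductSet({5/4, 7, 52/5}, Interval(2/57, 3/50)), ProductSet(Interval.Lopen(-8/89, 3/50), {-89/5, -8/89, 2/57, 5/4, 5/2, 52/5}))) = ProductSet({-8/89, 1/2, 52/5}, Interval.Ropen(3/50, 1/2))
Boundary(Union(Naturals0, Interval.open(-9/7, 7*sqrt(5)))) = Union(Complement(Naturals0, Interval.open(-9/7, 7*sqrt(5))), {-9/7, 7*sqrt(5)})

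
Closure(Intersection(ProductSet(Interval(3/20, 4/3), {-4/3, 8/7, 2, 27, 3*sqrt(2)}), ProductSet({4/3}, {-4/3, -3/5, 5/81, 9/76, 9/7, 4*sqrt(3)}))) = ProductSet({4/3}, {-4/3})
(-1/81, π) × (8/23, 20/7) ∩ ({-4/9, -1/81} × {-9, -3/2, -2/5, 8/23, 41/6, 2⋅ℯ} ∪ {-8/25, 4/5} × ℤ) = {4/5} × {1, 2}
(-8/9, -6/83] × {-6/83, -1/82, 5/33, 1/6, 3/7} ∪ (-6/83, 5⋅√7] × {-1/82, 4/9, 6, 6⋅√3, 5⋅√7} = ((-8/9, -6/83] × {-6/83, -1/82, 5/33, 1/6, 3/7}) ∪ ((-6/83, 5⋅√7] × {-1/82, 4/9, 6, 6⋅√3, 5⋅√7})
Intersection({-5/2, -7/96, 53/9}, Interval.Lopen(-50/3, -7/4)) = {-5/2}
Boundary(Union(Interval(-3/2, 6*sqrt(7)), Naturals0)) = Union(Complement(Naturals0, Interval.open(-3/2, 6*sqrt(7))), {-3/2, 6*sqrt(7)})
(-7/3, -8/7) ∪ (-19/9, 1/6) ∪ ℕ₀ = (-7/3, 1/6) ∪ ℕ₀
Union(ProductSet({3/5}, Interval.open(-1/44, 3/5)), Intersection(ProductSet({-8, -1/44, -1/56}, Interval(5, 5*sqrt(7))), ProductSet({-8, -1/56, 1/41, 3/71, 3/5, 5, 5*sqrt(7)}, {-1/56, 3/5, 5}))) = Union(ProductSet({3/5}, Interval.open(-1/44, 3/5)), ProductSet({-8, -1/56}, {5}))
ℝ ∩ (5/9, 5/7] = (5/9, 5/7]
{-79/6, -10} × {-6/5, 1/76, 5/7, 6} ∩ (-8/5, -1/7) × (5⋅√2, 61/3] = ∅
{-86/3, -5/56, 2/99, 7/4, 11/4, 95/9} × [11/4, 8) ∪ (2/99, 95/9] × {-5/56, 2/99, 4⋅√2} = ({-86/3, -5/56, 2/99, 7/4, 11/4, 95/9} × [11/4, 8)) ∪ ((2/99, 95/9] × {-5/56, 2/99, 4⋅√2})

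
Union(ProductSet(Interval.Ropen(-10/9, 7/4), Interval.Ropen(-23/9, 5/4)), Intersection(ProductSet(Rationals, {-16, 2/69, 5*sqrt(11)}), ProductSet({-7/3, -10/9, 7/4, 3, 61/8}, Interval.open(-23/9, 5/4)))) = Union(ProductSet({-7/3, -10/9, 7/4, 3, 61/8}, {2/69}), ProductSet(Interval.Ropen(-10/9, 7/4), Interval.Ropen(-23/9, 5/4)))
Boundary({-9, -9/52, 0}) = {-9, -9/52, 0}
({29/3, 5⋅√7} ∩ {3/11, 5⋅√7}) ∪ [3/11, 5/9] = [3/11, 5/9] ∪ {5⋅√7}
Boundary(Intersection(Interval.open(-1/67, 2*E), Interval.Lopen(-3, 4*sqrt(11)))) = {-1/67, 2*E}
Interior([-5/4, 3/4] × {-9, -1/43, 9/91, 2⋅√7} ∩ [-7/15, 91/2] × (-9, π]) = ∅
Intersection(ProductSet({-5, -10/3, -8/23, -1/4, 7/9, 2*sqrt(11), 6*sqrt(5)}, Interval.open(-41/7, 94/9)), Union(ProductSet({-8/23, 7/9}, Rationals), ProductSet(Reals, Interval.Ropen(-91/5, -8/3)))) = Union(ProductSet({-8/23, 7/9}, Intersection(Interval.open(-41/7, 94/9), Rationals)), ProductSet({-5, -10/3, -8/23, -1/4, 7/9, 2*sqrt(11), 6*sqrt(5)}, Interval.open(-41/7, -8/3)))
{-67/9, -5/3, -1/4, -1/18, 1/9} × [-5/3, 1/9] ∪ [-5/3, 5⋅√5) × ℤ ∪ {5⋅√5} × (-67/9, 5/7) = ([-5/3, 5⋅√5) × ℤ) ∪ ({5⋅√5} × (-67/9, 5/7)) ∪ ({-67/9, -5/3, -1/4, -1/18, 1/9} × [-5/3, 1/9])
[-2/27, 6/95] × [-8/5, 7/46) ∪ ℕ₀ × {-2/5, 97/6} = (ℕ₀ × {-2/5, 97/6}) ∪ ([-2/27, 6/95] × [-8/5, 7/46))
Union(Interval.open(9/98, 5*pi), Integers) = Union(Integers, Interval.open(9/98, 5*pi))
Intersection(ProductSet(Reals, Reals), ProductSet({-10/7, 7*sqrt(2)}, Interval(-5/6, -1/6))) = ProductSet({-10/7, 7*sqrt(2)}, Interval(-5/6, -1/6))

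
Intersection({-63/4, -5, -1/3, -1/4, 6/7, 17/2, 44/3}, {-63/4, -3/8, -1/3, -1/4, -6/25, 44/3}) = {-63/4, -1/3, -1/4, 44/3}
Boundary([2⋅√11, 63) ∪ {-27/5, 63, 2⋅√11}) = {-27/5, 63, 2⋅√11}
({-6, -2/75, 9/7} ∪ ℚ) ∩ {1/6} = {1/6}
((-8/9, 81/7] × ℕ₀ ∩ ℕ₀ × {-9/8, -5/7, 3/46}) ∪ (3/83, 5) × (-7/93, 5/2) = (3/83, 5) × (-7/93, 5/2)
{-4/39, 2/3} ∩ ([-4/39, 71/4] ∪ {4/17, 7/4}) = {-4/39, 2/3}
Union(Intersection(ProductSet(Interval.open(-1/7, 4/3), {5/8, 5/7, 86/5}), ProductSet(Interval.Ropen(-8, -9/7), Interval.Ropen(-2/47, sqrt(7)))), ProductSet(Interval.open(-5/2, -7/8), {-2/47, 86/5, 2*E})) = ProductSet(Interval.open(-5/2, -7/8), {-2/47, 86/5, 2*E})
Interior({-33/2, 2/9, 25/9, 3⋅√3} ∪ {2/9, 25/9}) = ∅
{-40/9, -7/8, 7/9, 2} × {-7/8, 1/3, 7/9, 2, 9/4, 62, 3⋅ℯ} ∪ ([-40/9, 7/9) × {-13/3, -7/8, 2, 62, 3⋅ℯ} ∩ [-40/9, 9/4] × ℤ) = ([-40/9, 7/9) × {2, 62}) ∪ ({-40/9, -7/8, 7/9, 2} × {-7/8, 1/3, 7/9, 2, 9/4, 62, 3⋅ℯ})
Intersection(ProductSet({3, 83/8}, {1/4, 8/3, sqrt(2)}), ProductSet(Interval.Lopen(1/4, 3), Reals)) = ProductSet({3}, {1/4, 8/3, sqrt(2)})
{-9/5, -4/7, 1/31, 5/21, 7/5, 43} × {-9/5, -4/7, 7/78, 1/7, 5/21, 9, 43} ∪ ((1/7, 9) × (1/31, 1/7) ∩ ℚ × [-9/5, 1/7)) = ((ℚ ∩ (1/7, 9)) × (1/31, 1/7)) ∪ ({-9/5, -4/7, 1/31, 5/21, 7/5, 43} × {-9/5, -4/7, 7/78, 1/7, 5/21, 9, 43})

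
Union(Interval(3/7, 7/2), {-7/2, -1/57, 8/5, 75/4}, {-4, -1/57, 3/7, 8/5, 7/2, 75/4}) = Union({-4, -7/2, -1/57, 75/4}, Interval(3/7, 7/2))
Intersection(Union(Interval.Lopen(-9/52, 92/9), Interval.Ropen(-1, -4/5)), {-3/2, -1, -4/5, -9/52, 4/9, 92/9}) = {-1, 4/9, 92/9}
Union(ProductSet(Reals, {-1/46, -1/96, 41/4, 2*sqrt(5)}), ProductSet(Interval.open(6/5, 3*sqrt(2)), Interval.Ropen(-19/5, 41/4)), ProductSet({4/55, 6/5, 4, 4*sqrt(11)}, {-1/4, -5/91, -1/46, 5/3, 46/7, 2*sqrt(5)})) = Union(ProductSet({4/55, 6/5, 4, 4*sqrt(11)}, {-1/4, -5/91, -1/46, 5/3, 46/7, 2*sqrt(5)}), ProductSet(Interval.open(6/5, 3*sqrt(2)), Interval.Ropen(-19/5, 41/4)), ProductSet(Reals, {-1/46, -1/96, 41/4, 2*sqrt(5)}))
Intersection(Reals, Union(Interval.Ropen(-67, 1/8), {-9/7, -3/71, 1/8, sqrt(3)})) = Union({sqrt(3)}, Interval(-67, 1/8))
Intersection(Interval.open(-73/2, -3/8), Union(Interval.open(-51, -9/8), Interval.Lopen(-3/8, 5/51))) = Interval.open(-73/2, -9/8)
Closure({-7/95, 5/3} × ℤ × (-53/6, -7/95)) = {-7/95, 5/3} × ℤ × [-53/6, -7/95]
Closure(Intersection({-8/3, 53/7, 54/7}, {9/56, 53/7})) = {53/7}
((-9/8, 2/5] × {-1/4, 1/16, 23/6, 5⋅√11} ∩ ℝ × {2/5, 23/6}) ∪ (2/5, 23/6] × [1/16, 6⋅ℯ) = ((-9/8, 2/5] × {23/6}) ∪ ((2/5, 23/6] × [1/16, 6⋅ℯ))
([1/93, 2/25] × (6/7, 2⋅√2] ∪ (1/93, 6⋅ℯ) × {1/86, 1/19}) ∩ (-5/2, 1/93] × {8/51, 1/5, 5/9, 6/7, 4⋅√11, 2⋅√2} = {1/93} × {2⋅√2}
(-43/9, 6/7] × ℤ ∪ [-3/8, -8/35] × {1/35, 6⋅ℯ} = ((-43/9, 6/7] × ℤ) ∪ ([-3/8, -8/35] × {1/35, 6⋅ℯ})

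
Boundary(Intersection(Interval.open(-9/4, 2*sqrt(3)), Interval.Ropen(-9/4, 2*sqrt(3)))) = {-9/4, 2*sqrt(3)}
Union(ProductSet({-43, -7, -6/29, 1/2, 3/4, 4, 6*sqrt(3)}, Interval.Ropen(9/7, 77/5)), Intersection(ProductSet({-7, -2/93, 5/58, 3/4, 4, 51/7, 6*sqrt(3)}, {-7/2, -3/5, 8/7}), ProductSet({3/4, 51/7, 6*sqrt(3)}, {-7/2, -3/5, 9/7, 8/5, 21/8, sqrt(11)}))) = Union(ProductSet({3/4, 51/7, 6*sqrt(3)}, {-7/2, -3/5}), ProductSet({-43, -7, -6/29, 1/2, 3/4, 4, 6*sqrt(3)}, Interval.Ropen(9/7, 77/5)))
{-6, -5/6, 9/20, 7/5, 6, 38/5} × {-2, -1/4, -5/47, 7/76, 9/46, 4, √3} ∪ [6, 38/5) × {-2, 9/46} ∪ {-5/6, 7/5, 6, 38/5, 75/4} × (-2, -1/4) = ([6, 38/5) × {-2, 9/46}) ∪ ({-5/6, 7/5, 6, 38/5, 75/4} × (-2, -1/4)) ∪ ({-6, -5/6, 9/20, 7/5, 6, 38/5} × {-2, -1/4, -5/47, 7/76, 9/46, 4, √3})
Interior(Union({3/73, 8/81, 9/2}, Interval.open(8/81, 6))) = Interval.open(8/81, 6)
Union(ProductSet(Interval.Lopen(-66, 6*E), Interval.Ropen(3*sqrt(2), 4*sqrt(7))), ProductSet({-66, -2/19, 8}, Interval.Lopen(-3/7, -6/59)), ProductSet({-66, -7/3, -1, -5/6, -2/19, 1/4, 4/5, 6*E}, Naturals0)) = Union(ProductSet({-66, -2/19, 8}, Interval.Lopen(-3/7, -6/59)), ProductSet({-66, -7/3, -1, -5/6, -2/19, 1/4, 4/5, 6*E}, Naturals0), ProductSet(Interval.Lopen(-66, 6*E), Interval.Ropen(3*sqrt(2), 4*sqrt(7))))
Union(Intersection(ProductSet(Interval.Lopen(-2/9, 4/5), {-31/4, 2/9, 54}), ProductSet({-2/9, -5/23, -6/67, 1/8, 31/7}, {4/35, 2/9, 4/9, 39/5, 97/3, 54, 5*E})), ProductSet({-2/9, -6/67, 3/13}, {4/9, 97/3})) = Union(ProductSet({-2/9, -6/67, 3/13}, {4/9, 97/3}), ProductSet({-5/23, -6/67, 1/8}, {2/9, 54}))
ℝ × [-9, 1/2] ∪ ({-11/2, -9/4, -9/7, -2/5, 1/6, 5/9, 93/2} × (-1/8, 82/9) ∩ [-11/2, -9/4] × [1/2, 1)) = (ℝ × [-9, 1/2]) ∪ ({-11/2, -9/4} × [1/2, 1))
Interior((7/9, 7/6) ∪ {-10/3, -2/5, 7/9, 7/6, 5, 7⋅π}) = (7/9, 7/6)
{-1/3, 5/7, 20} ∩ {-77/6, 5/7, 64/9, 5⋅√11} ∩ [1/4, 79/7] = {5/7}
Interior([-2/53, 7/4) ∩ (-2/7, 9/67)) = (-2/53, 9/67)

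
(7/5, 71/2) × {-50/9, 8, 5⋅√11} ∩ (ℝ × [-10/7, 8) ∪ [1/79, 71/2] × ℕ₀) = (7/5, 71/2) × {8}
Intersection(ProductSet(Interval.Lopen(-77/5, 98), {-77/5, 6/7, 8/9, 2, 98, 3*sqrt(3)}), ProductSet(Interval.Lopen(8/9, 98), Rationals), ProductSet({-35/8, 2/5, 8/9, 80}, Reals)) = ProductSet({80}, {-77/5, 6/7, 8/9, 2, 98})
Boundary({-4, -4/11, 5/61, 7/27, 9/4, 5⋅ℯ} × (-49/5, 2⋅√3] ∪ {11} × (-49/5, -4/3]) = ({11} × [-49/5, -4/3]) ∪ ({-4, -4/11, 5/61, 7/27, 9/4, 5⋅ℯ} × [-49/5, 2⋅√3])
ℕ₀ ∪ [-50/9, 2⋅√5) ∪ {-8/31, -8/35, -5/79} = [-50/9, 2⋅√5) ∪ ℕ₀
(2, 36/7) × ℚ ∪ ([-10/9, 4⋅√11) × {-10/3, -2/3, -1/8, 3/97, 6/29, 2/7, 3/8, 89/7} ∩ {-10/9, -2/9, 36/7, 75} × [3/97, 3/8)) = ((2, 36/7) × ℚ) ∪ ({-10/9, -2/9, 36/7} × {3/97, 6/29, 2/7})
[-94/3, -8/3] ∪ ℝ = (-∞, ∞)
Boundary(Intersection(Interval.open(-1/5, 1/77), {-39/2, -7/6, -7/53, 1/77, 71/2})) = {-7/53}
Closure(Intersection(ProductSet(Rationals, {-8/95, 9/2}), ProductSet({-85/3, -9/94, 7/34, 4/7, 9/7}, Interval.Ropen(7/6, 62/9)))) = ProductSet({-85/3, -9/94, 7/34, 4/7, 9/7}, {9/2})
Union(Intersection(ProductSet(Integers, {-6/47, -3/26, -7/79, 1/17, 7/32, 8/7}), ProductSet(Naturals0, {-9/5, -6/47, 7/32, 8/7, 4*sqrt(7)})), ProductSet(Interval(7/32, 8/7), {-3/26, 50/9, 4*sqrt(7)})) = Union(ProductSet(Interval(7/32, 8/7), {-3/26, 50/9, 4*sqrt(7)}), ProductSet(Naturals0, {-6/47, 7/32, 8/7}))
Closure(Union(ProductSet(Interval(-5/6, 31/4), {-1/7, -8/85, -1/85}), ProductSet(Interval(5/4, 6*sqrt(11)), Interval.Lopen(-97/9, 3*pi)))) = Union(ProductSet(Interval(-5/6, 31/4), {-1/7, -8/85, -1/85}), ProductSet(Interval(5/4, 6*sqrt(11)), Interval(-97/9, 3*pi)))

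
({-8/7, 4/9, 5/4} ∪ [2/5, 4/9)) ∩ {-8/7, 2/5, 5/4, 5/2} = {-8/7, 2/5, 5/4}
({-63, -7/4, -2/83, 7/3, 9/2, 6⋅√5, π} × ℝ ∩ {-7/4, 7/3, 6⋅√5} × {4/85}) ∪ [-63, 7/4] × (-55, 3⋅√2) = ({-7/4, 7/3, 6⋅√5} × {4/85}) ∪ ([-63, 7/4] × (-55, 3⋅√2))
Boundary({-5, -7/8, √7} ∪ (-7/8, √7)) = {-5, -7/8, √7}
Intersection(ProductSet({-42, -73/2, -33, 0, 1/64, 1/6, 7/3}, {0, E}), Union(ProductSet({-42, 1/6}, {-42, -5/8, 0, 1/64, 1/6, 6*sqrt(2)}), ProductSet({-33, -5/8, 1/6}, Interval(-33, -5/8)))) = ProductSet({-42, 1/6}, {0})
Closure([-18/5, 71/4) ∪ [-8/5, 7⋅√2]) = [-18/5, 71/4]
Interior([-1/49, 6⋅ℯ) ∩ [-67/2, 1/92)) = (-1/49, 1/92)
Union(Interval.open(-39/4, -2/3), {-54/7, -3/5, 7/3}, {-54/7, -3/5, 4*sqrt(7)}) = Union({-3/5, 7/3, 4*sqrt(7)}, Interval.open(-39/4, -2/3))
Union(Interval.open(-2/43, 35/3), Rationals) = Union(Interval(-2/43, 35/3), Rationals)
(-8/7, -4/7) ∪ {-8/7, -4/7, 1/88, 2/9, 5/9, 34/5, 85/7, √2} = [-8/7, -4/7] ∪ {1/88, 2/9, 5/9, 34/5, 85/7, √2}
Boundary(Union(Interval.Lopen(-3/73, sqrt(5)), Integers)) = Union(Complement(Integers, Interval.open(-3/73, sqrt(5))), {-3/73, sqrt(5)})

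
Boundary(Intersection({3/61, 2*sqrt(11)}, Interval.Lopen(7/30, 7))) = {2*sqrt(11)}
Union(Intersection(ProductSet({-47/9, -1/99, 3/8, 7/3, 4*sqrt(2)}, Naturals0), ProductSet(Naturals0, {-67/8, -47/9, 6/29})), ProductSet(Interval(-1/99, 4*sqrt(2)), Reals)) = ProductSet(Interval(-1/99, 4*sqrt(2)), Reals)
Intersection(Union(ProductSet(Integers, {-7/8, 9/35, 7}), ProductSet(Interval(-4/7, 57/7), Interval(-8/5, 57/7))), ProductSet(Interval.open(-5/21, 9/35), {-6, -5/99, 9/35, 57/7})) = ProductSet(Interval.open(-5/21, 9/35), {-5/99, 9/35, 57/7})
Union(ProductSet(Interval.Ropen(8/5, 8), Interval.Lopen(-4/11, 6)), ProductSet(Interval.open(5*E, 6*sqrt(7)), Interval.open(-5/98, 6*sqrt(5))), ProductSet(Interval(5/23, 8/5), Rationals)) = Union(ProductSet(Interval(5/23, 8/5), Rationals), ProductSet(Interval.Ropen(8/5, 8), Interval.Lopen(-4/11, 6)), ProductSet(Interval.open(5*E, 6*sqrt(7)), Interval.open(-5/98, 6*sqrt(5))))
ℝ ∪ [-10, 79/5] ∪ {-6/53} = (-∞, ∞)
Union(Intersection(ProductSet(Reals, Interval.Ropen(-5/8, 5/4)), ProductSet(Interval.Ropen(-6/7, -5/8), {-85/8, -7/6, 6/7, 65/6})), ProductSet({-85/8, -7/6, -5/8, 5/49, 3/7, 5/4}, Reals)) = Union(ProductSet({-85/8, -7/6, -5/8, 5/49, 3/7, 5/4}, Reals), ProductSet(Interval.Ropen(-6/7, -5/8), {6/7}))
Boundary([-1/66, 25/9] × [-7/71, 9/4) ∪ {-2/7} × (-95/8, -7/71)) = ({-2/7} × [-95/8, -7/71]) ∪ ({-1/66, 25/9} × [-7/71, 9/4]) ∪ ([-1/66, 25/9] × {-7/71, 9/4})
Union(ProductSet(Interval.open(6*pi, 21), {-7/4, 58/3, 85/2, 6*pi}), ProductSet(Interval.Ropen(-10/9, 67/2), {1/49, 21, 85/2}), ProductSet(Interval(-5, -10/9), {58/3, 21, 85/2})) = Union(ProductSet(Interval(-5, -10/9), {58/3, 21, 85/2}), ProductSet(Interval.Ropen(-10/9, 67/2), {1/49, 21, 85/2}), ProductSet(Interval.open(6*pi, 21), {-7/4, 58/3, 85/2, 6*pi}))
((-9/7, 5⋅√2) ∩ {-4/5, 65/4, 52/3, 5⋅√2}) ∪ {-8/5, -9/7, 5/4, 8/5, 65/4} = {-8/5, -9/7, -4/5, 5/4, 8/5, 65/4}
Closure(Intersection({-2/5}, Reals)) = {-2/5}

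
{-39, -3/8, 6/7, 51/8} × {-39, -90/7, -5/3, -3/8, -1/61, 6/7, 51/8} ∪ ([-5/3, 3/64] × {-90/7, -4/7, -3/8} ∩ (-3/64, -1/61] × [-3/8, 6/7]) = ((-3/64, -1/61] × {-3/8}) ∪ ({-39, -3/8, 6/7, 51/8} × {-39, -90/7, -5/3, -3/8, -1/61, 6/7, 51/8})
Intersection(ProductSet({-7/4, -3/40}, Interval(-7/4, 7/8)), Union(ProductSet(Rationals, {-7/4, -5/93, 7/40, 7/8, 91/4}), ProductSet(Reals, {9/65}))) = ProductSet({-7/4, -3/40}, {-7/4, -5/93, 9/65, 7/40, 7/8})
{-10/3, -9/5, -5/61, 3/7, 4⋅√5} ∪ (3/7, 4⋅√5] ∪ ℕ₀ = {-10/3, -9/5, -5/61} ∪ ℕ₀ ∪ [3/7, 4⋅√5]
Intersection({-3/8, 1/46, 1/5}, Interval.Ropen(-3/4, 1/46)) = {-3/8}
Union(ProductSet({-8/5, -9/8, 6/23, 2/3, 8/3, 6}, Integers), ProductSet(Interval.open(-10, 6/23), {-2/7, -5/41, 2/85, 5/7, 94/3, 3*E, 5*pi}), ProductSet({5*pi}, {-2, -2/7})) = Union(ProductSet({5*pi}, {-2, -2/7}), ProductSet({-8/5, -9/8, 6/23, 2/3, 8/3, 6}, Integers), ProductSet(Interval.open(-10, 6/23), {-2/7, -5/41, 2/85, 5/7, 94/3, 3*E, 5*pi}))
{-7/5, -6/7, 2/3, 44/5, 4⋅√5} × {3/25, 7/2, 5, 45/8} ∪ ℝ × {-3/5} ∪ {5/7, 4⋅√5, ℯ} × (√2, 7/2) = (ℝ × {-3/5}) ∪ ({5/7, 4⋅√5, ℯ} × (√2, 7/2)) ∪ ({-7/5, -6/7, 2/3, 44/5, 4⋅√5} × {3/25, 7/2, 5, 45/8})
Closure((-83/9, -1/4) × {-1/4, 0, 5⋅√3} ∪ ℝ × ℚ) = ℝ × ℝ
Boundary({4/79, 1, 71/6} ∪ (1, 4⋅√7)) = {4/79, 1, 71/6, 4⋅√7}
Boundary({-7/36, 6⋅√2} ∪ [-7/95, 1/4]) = {-7/36, -7/95, 1/4, 6⋅√2}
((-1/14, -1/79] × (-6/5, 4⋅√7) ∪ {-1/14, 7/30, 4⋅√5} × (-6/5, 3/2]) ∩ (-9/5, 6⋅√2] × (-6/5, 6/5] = ([-1/14, -1/79] ∪ {7/30}) × (-6/5, 6/5]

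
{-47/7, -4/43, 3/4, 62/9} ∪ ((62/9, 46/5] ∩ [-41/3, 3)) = {-47/7, -4/43, 3/4, 62/9}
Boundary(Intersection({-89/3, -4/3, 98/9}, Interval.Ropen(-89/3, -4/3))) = {-89/3}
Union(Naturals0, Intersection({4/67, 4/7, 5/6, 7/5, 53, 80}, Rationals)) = Union({4/67, 4/7, 5/6, 7/5}, Naturals0)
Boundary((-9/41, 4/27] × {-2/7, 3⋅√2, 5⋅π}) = [-9/41, 4/27] × {-2/7, 3⋅√2, 5⋅π}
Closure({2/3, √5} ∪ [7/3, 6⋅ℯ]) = {2/3, √5} ∪ [7/3, 6⋅ℯ]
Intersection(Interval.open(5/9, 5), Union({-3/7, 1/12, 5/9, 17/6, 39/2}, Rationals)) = Intersection(Interval.open(5/9, 5), Rationals)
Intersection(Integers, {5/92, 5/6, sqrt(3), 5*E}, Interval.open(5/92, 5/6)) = EmptySet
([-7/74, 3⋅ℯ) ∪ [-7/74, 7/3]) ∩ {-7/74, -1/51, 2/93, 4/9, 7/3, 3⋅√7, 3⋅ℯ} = {-7/74, -1/51, 2/93, 4/9, 7/3, 3⋅√7}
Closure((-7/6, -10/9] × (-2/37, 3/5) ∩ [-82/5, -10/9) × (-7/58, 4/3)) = ({-7/6, -10/9} × [-2/37, 3/5]) ∪ ([-7/6, -10/9] × {-2/37, 3/5}) ∪ ((-7/6, -10/9) × (-2/37, 3/5))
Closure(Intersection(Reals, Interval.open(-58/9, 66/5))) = Interval(-58/9, 66/5)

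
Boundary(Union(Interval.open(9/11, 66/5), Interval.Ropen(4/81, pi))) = {4/81, 66/5}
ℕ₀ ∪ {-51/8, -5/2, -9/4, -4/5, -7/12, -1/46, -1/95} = {-51/8, -5/2, -9/4, -4/5, -7/12, -1/46, -1/95} ∪ ℕ₀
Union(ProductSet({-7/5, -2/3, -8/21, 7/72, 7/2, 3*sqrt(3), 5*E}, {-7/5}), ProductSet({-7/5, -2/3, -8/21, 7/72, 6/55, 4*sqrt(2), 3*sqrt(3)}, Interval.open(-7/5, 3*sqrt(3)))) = Union(ProductSet({-7/5, -2/3, -8/21, 7/72, 6/55, 4*sqrt(2), 3*sqrt(3)}, Interval.open(-7/5, 3*sqrt(3))), ProductSet({-7/5, -2/3, -8/21, 7/72, 7/2, 3*sqrt(3), 5*E}, {-7/5}))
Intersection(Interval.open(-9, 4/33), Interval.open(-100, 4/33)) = Interval.open(-9, 4/33)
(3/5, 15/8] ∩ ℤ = {1}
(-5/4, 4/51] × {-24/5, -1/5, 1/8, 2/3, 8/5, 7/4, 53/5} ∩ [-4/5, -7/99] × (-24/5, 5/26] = [-4/5, -7/99] × {-1/5, 1/8}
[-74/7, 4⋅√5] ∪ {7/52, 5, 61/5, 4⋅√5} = [-74/7, 4⋅√5] ∪ {61/5}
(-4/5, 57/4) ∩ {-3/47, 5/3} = {-3/47, 5/3}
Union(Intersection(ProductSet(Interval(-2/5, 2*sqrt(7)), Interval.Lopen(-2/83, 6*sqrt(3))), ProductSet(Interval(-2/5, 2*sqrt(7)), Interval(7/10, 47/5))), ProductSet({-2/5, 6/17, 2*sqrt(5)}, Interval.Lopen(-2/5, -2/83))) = Union(ProductSet({-2/5, 6/17, 2*sqrt(5)}, Interval.Lopen(-2/5, -2/83)), ProductSet(Interval(-2/5, 2*sqrt(7)), Interval(7/10, 47/5)))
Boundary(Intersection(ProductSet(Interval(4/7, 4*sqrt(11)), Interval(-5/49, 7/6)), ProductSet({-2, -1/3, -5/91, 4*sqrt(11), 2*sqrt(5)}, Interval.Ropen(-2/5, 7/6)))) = ProductSet({4*sqrt(11), 2*sqrt(5)}, Interval(-5/49, 7/6))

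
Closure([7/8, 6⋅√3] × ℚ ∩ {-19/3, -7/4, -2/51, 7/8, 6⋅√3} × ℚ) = {7/8, 6⋅√3} × ℝ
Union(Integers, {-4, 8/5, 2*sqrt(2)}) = Union({8/5, 2*sqrt(2)}, Integers)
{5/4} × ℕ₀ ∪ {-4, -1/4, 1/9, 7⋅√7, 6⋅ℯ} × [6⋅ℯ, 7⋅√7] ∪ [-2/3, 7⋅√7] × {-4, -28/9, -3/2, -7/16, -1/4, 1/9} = ({5/4} × ℕ₀) ∪ ([-2/3, 7⋅√7] × {-4, -28/9, -3/2, -7/16, -1/4, 1/9}) ∪ ({-4, -1/4, 1/9, 7⋅√7, 6⋅ℯ} × [6⋅ℯ, 7⋅√7])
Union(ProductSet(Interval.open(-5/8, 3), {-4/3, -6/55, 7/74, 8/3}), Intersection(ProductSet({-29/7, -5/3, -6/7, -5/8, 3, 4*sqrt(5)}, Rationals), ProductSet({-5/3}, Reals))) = Union(ProductSet({-5/3}, Rationals), ProductSet(Interval.open(-5/8, 3), {-4/3, -6/55, 7/74, 8/3}))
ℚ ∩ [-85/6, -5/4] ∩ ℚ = ℚ ∩ [-85/6, -5/4]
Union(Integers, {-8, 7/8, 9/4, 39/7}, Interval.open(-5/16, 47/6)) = Union(Integers, Interval.open(-5/16, 47/6))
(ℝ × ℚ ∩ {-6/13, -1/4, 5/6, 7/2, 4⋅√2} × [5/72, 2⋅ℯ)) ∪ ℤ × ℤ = (ℤ × ℤ) ∪ ({-6/13, -1/4, 5/6, 7/2, 4⋅√2} × (ℚ ∩ [5/72, 2⋅ℯ)))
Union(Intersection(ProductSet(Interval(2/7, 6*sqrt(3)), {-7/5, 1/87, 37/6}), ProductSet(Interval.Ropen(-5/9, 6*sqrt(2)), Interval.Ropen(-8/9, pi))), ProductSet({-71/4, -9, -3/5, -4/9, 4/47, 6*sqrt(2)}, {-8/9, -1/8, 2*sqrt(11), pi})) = Union(ProductSet({-71/4, -9, -3/5, -4/9, 4/47, 6*sqrt(2)}, {-8/9, -1/8, 2*sqrt(11), pi}), ProductSet(Interval.Ropen(2/7, 6*sqrt(2)), {1/87}))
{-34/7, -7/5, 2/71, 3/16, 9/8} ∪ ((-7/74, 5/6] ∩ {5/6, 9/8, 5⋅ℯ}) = {-34/7, -7/5, 2/71, 3/16, 5/6, 9/8}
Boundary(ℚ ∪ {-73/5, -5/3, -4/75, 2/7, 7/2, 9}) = ℝ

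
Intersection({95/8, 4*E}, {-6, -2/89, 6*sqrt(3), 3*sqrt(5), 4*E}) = {4*E}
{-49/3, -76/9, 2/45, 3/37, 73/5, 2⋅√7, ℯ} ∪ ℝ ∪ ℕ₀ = ℝ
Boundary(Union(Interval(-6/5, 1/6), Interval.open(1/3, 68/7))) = {-6/5, 1/6, 1/3, 68/7}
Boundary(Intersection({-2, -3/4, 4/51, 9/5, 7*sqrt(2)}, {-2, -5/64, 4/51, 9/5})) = {-2, 4/51, 9/5}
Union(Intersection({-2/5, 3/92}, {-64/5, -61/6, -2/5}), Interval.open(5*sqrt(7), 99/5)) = Union({-2/5}, Interval.open(5*sqrt(7), 99/5))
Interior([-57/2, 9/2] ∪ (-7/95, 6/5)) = (-57/2, 9/2)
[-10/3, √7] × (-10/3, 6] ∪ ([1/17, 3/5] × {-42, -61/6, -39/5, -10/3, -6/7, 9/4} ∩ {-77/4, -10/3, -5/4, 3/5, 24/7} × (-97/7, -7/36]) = ({3/5} × {-61/6, -39/5, -10/3, -6/7}) ∪ ([-10/3, √7] × (-10/3, 6])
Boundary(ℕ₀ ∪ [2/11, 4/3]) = {2/11, 4/3} ∪ (ℕ₀ \ (2/11, 4/3))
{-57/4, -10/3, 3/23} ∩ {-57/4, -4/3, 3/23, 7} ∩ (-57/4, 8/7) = {3/23}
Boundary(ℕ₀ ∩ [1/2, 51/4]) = {1, 2, …, 12}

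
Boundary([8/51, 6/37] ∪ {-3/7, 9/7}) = {-3/7, 8/51, 6/37, 9/7}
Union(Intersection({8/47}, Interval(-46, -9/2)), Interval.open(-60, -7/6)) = Interval.open(-60, -7/6)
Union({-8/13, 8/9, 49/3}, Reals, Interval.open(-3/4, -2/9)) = Interval(-oo, oo)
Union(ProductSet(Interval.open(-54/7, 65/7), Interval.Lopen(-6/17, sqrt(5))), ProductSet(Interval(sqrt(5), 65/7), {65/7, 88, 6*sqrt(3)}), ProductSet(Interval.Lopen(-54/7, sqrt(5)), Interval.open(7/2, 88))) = Union(ProductSet(Interval.open(-54/7, 65/7), Interval.Lopen(-6/17, sqrt(5))), ProductSet(Interval.Lopen(-54/7, sqrt(5)), Interval.open(7/2, 88)), ProductSet(Interval(sqrt(5), 65/7), {65/7, 88, 6*sqrt(3)}))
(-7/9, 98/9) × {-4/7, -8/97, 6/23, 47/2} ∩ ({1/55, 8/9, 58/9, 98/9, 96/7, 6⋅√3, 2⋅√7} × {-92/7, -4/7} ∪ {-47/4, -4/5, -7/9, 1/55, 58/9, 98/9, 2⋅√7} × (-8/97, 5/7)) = ({1/55, 58/9, 2⋅√7} × {6/23}) ∪ ({1/55, 8/9, 58/9, 6⋅√3, 2⋅√7} × {-4/7})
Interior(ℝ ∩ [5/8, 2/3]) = (5/8, 2/3)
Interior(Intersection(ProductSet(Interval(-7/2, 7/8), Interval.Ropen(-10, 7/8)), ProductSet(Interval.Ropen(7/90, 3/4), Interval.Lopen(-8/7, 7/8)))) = ProductSet(Interval.open(7/90, 3/4), Interval.open(-8/7, 7/8))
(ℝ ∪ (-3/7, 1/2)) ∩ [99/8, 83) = [99/8, 83)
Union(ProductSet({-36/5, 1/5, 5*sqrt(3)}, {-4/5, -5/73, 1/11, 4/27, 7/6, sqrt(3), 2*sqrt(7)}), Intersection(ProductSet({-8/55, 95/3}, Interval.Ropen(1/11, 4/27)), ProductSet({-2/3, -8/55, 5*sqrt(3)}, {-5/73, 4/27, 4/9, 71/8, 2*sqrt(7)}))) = ProductSet({-36/5, 1/5, 5*sqrt(3)}, {-4/5, -5/73, 1/11, 4/27, 7/6, sqrt(3), 2*sqrt(7)})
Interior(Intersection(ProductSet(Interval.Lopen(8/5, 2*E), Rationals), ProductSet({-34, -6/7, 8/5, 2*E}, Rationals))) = EmptySet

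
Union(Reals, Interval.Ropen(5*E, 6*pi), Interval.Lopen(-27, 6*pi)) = Interval(-oo, oo)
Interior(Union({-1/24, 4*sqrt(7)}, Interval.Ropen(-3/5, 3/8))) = Interval.open(-3/5, 3/8)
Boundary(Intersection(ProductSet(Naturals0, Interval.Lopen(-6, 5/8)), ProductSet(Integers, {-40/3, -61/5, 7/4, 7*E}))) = EmptySet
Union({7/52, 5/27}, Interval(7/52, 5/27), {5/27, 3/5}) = Union({3/5}, Interval(7/52, 5/27))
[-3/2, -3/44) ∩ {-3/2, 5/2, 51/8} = {-3/2}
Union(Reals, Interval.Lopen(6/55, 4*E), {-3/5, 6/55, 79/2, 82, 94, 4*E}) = Interval(-oo, oo)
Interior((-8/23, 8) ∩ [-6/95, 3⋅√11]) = (-6/95, 8)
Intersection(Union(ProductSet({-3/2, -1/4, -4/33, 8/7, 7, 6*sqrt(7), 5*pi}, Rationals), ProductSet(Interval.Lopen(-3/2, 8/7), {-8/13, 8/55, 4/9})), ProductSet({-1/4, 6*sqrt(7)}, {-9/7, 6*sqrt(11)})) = ProductSet({-1/4, 6*sqrt(7)}, {-9/7})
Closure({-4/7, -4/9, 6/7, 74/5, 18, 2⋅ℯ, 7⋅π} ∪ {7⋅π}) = {-4/7, -4/9, 6/7, 74/5, 18, 2⋅ℯ, 7⋅π}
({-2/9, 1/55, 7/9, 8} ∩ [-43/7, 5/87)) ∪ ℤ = ℤ ∪ {-2/9, 1/55}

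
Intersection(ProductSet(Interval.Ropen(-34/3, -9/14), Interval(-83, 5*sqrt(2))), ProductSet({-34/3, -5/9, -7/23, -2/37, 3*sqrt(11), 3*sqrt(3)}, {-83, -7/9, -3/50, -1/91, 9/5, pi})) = ProductSet({-34/3}, {-83, -7/9, -3/50, -1/91, 9/5, pi})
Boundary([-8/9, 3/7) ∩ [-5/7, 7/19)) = {-5/7, 7/19}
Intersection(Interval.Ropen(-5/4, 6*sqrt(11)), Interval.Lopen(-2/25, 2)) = Interval.Lopen(-2/25, 2)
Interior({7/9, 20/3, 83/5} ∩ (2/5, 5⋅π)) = ∅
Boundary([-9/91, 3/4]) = {-9/91, 3/4}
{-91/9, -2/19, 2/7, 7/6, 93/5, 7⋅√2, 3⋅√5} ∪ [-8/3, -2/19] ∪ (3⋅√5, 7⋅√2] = {-91/9, 2/7, 7/6, 93/5} ∪ [-8/3, -2/19] ∪ [3⋅√5, 7⋅√2]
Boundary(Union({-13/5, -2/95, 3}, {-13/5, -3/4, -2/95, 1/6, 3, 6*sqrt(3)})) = {-13/5, -3/4, -2/95, 1/6, 3, 6*sqrt(3)}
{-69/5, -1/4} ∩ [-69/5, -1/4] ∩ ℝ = {-69/5, -1/4}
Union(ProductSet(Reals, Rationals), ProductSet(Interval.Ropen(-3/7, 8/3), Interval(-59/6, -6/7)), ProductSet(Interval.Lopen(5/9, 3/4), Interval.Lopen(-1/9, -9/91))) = Union(ProductSet(Interval.Ropen(-3/7, 8/3), Interval(-59/6, -6/7)), ProductSet(Interval.Lopen(5/9, 3/4), Interval.Lopen(-1/9, -9/91)), ProductSet(Reals, Rationals))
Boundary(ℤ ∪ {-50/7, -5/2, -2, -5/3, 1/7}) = ℤ ∪ {-50/7, -5/2, -5/3, 1/7}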